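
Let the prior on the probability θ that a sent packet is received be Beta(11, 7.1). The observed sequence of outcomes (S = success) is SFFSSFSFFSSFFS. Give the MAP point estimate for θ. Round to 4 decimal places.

Prior: Beta(11, 7.1).
Data: 7 successes in 14 trials (from the sequence). The binomial likelihood contributes θ^7(1−θ)^7, so the posterior is Beta(11+7, 7.1+7) = Beta(18, 14.1).
For Beta(a, b) with a, b > 1 the mode is (a−1)/(a+b−2) = 17/30.1 ≈ 0.5648.

θ̂_MAP = 0.5648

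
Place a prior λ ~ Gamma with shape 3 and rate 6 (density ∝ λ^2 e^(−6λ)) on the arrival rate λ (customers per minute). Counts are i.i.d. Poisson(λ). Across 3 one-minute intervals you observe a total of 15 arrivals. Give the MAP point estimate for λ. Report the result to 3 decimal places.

Σxᵢ = 15, n = 3.
Posterior ∝ λ^2e^(−6λ) · λ^15e^(−3λ) = λ^17e^(−9λ), i.e. Gamma(shape=18, rate=9).
The mode of a Gamma(a, b) with a ≥ 1 (shape–rate) is (a−1)/b = 17/9 ≈ 1.889.

λ̂_MAP = 1.889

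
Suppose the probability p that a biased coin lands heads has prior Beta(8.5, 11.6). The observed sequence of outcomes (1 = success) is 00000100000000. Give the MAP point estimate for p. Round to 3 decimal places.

p̂_MAP = 0.265

Prior: Beta(8.5, 11.6).
Data: 1 success in 14 trials (from the sequence). The binomial likelihood contributes p(1−p)^13, so the posterior is Beta(8.5+1, 11.6+13) = Beta(9.5, 24.6).
For Beta(a, b) with a, b > 1 the mode is (a−1)/(a+b−2) = 8.5/32.1 ≈ 0.265.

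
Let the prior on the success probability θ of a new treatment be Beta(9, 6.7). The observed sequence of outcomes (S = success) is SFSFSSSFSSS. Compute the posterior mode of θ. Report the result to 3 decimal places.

Prior: Beta(9, 6.7).
Data: 8 successes in 11 trials (from the sequence). The binomial likelihood contributes θ^8(1−θ)^3, so the posterior is Beta(9+8, 6.7+3) = Beta(17, 9.7).
For Beta(a, b) with a, b > 1 the mode is (a−1)/(a+b−2) = 16/24.7 ≈ 0.648.

θ̂_MAP = 0.648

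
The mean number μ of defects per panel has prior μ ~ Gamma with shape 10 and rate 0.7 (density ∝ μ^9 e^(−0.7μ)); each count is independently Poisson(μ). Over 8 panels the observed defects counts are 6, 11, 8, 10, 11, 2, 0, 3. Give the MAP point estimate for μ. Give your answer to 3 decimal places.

μ̂_MAP = 6.897

Σxᵢ = 6+11+8+10+11+2+0+3 = 51, with n = 8.
Posterior ∝ μ^9e^(−0.7μ) · μ^51e^(−8μ) = μ^60e^(−8.7μ), i.e. Gamma(shape=61, rate=8.7).
The mode of a Gamma(a, b) with a ≥ 1 (shape–rate) is (a−1)/b = 60/8.7 ≈ 6.897.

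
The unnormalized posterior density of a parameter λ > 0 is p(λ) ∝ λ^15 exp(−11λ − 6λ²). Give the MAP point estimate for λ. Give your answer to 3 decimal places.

λ̂_MAP = 0.750

ℓ'(λ) = 15/λ − 11 − 12λ. Setting this to zero and multiplying by λ: 12λ² + 11λ − 15 = 0.
λ = (−11 + √(11² + 4·12·15)) / (2·12) = (−11 + √841) / 24 = (−11 + 29)/24 = 3/4.
ℓ''(λ) = −15/λ² − 12 < 0, confirming a maximum.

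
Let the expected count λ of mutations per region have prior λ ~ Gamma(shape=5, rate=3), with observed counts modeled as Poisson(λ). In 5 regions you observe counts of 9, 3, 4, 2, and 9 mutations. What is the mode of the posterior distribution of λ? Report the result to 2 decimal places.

λ̂_MAP = 3.88

Σxᵢ = 9+3+4+2+9 = 27, with n = 5.
Posterior ∝ λ^4e^(−3λ) · λ^27e^(−5λ) = λ^31e^(−8λ), i.e. Gamma(shape=32, rate=8).
The mode of a Gamma(a, b) with a ≥ 1 (shape–rate) is (a−1)/b = 31/8 ≈ 3.88.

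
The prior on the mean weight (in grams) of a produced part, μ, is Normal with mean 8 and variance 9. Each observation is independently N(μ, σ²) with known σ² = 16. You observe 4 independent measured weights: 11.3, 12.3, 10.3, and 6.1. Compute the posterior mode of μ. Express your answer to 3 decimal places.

n = 4; x̄ = (11.3 + 12.3 + 10.3 + 6.1)/4 = 40/4 = 10.
For a Normal prior and Normal likelihood with known variance, the posterior is Normal; its mode equals its mean, the precision-weighted average.
Prior precision 1/σ₀² = 1/9; data precision n/σ² = 4/16 = 0.25.
μ̂ = ((1/9)·8 + 0.25·10) / (1/9 + 0.25) = (61/18)/(13/36) = 122/13 ≈ 9.385.

μ̂_MAP = 9.385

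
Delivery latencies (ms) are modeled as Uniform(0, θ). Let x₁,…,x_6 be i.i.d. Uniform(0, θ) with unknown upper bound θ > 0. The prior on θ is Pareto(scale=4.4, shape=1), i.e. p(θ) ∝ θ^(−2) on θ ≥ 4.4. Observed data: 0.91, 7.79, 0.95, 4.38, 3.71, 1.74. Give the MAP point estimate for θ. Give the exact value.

The Uniform(0, θ) likelihood is θ^(−n) for θ ≥ max(xᵢ), zero otherwise. Here max(xᵢ) = 7.79.
Posterior ∝ θ^(−2) · θ^(−6) = θ^(−8) on θ ≥ max(4.4, 7.79) = 7.79.
This density is strictly decreasing in θ, so the posterior mode lies at the lower boundary of the support.

θ̂_MAP = 7.79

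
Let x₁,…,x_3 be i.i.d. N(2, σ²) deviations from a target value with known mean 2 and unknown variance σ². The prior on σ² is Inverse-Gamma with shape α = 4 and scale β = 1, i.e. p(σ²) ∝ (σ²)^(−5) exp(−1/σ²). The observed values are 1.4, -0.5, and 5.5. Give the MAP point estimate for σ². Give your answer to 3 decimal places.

Sum of squared deviations about the known mean: SS = (1.4−2)² + (-0.5−2)² + (5.5−2)² = 18.86.
The Normal likelihood contributes (σ²)^(−n/2) exp(−SS/(2σ²)), so the posterior is Inverse-Gamma(α + n/2, β + SS/2) = Inverse-Gamma(5.5, 10.43).
The mode of Inverse-Gamma(a, b) is b/(a+1) = 10.43/6.5 ≈ 1.605.

σ̂²_MAP = 1.605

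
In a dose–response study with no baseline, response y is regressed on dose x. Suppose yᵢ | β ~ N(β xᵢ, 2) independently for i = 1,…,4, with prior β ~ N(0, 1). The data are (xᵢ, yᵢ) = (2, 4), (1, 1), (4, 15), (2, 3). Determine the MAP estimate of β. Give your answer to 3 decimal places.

β̂_MAP = 2.778

log p(β | y) = −Σ(yᵢ − βxᵢ)²/(2·2) − β²/(2·1) + const.
Setting the derivative to zero: Σxᵢ(yᵢ − βxᵢ)/2 − β/1 = 0, so β = Σxᵢyᵢ / (Σxᵢ² + σ²/τ²).
Σxᵢyᵢ = 2·4 + 1·1 + 4·15 + 2·3 = 75; Σxᵢ² = 25; σ²/τ² = 2.
β̂_MAP = 75 / (25 + 2) = 75/27 ≈ 2.778.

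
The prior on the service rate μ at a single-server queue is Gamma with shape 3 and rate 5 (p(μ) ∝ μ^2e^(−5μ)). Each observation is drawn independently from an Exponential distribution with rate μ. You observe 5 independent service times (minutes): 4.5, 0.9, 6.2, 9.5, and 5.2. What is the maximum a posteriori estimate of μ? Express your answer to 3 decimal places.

μ̂_MAP = 0.224

The Exponential(rate=μ) likelihood is ∝ μ^n e^(−μΣtᵢ). Here n = 5 and Σtᵢ = 4.5 + 0.9 + 6.2 + 9.5 + 5.2 = 26.3.
Posterior ∝ μ^2e^(−5μ) · μ^5e^(−26.3μ) = μ^7e^(−31.3μ), i.e. Gamma(8, 31.3).
Mode = (a−1)/b = 7/31.3 ≈ 0.224.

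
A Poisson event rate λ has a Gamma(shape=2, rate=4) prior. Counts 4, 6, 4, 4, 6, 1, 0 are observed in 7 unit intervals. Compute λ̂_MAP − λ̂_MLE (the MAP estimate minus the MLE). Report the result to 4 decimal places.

MAP − MLE = -1.2078

Σxᵢ = 25. Posterior is Gamma(27, 11); MAP = (27−1)/11 = 26/11 ≈ 2.36364.
MLE = x̄ = 25/7 ≈ 3.57143.
Difference = 26/11 − 25/7 = -93/77 ≈ -1.2078.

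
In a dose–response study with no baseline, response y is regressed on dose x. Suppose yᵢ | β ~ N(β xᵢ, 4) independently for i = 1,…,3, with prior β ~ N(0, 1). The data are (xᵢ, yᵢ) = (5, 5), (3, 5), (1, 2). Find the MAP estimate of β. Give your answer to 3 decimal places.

log p(β | y) = −Σ(yᵢ − βxᵢ)²/(2·4) − β²/(2·1) + const.
Setting the derivative to zero: Σxᵢ(yᵢ − βxᵢ)/4 − β/1 = 0, so β = Σxᵢyᵢ / (Σxᵢ² + σ²/τ²).
Σxᵢyᵢ = 5·5 + 3·5 + 1·2 = 42; Σxᵢ² = 35; σ²/τ² = 4.
β̂_MAP = 42 / (35 + 4) = 42/39 ≈ 1.077.

β̂_MAP = 1.077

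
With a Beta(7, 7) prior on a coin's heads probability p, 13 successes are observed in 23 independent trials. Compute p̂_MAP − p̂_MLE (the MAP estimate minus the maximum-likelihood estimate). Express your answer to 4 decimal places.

MAP − MLE = -0.0224

Posterior is Beta(20, 17); MAP = (20−1)/(37−2) = 19/35 ≈ 0.54286.
MLE ignores the prior: p̂_MLE = k/n = 13/23 ≈ 0.56522.
Difference = 19/35 − 13/23 = -18/805 ≈ -0.0224.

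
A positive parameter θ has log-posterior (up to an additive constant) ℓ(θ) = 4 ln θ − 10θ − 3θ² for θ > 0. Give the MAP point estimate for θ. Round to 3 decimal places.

θ̂_MAP = 0.333

ℓ'(θ) = 4/θ − 10 − 6θ. Setting this to zero and multiplying by θ: 6θ² + 10θ − 4 = 0.
θ = (−10 + √(10² + 4·6·4)) / (2·6) = (−10 + √196) / 12 = (−10 + 14)/12 = 1/3.
ℓ''(θ) = −4/θ² − 6 < 0, confirming a maximum.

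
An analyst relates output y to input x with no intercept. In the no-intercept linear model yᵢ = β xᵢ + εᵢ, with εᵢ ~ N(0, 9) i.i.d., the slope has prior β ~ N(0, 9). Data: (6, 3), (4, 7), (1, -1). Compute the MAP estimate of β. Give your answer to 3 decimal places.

log p(β | y) = −Σ(yᵢ − βxᵢ)²/(2·9) − β²/(2·9) + const.
Setting the derivative to zero: Σxᵢ(yᵢ − βxᵢ)/9 − β/9 = 0, so β = Σxᵢyᵢ / (Σxᵢ² + σ²/τ²).
Σxᵢyᵢ = 6·3 + 4·7 + 1·(-1) = 45; Σxᵢ² = 53; σ²/τ² = 1.
β̂_MAP = 45 / (53 + 1) = 45/54 ≈ 0.833.

β̂_MAP = 0.833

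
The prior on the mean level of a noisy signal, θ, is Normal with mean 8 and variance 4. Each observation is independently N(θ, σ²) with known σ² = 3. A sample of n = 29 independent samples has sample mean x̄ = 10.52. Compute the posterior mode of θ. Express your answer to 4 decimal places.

n = 29, x̄ = 10.52.
For a Normal prior and Normal likelihood with known variance, the posterior is Normal; its mode equals its mean, the precision-weighted average.
Prior precision 1/σ₀² = 1/4 = 0.25; data precision n/σ² = 29/3.
θ̂ = (0.25·8 + (29/3)·10.52) / (0.25 + 29/3) = (7777/75)/(119/12) = 4444/425 ≈ 10.4565.

θ̂_MAP = 10.4565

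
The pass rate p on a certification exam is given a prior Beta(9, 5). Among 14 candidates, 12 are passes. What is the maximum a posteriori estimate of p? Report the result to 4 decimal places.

Prior: Beta(9, 5).
Data: 12 successes in 14 trials. The binomial likelihood contributes p^12(1−p)^2, so the posterior is Beta(9+12, 5+2) = Beta(21, 7).
For Beta(a, b) with a, b > 1 the mode is (a−1)/(a+b−2) = 20/26 ≈ 0.7692.

p̂_MAP = 0.7692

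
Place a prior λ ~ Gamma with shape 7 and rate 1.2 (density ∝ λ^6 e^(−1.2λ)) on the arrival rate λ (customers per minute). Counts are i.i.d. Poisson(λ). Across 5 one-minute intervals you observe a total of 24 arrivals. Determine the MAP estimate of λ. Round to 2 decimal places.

Σxᵢ = 24, n = 5.
Posterior ∝ λ^6e^(−1.2λ) · λ^24e^(−5λ) = λ^30e^(−6.2λ), i.e. Gamma(shape=31, rate=6.2).
The mode of a Gamma(a, b) with a ≥ 1 (shape–rate) is (a−1)/b = 30/6.2 ≈ 4.84.

λ̂_MAP = 4.84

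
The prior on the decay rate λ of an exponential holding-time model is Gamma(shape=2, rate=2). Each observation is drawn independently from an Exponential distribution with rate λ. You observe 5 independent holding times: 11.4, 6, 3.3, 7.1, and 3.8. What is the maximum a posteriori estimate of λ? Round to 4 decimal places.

The Exponential(rate=λ) likelihood is ∝ λ^n e^(−λΣtᵢ). Here n = 5 and Σtᵢ = 11.4 + 6 + 3.3 + 7.1 + 3.8 = 31.6.
Posterior ∝ λe^(−2λ) · λ^5e^(−31.6λ) = λ^6e^(−33.6λ), i.e. Gamma(7, 33.6).
Mode = (a−1)/b = 6/33.6 ≈ 0.1786.

λ̂_MAP = 0.1786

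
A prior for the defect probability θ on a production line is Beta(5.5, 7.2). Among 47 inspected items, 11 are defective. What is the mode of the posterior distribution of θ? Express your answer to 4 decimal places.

Prior: Beta(5.5, 7.2).
Data: 11 successes in 47 trials. The binomial likelihood contributes θ^11(1−θ)^36, so the posterior is Beta(5.5+11, 7.2+36) = Beta(16.5, 43.2).
For Beta(a, b) with a, b > 1 the mode is (a−1)/(a+b−2) = 15.5/57.7 ≈ 0.2686.

θ̂_MAP = 0.2686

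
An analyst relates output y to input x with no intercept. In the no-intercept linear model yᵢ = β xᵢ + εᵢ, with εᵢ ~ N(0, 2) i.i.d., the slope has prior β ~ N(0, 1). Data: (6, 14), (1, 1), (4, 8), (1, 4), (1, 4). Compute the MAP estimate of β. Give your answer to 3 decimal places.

log p(β | y) = −Σ(yᵢ − βxᵢ)²/(2·2) − β²/(2·1) + const.
Setting the derivative to zero: Σxᵢ(yᵢ − βxᵢ)/2 − β/1 = 0, so β = Σxᵢyᵢ / (Σxᵢ² + σ²/τ²).
Σxᵢyᵢ = 6·14 + 1·1 + 4·8 + 1·4 + 1·4 = 125; Σxᵢ² = 55; σ²/τ² = 2.
β̂_MAP = 125 / (55 + 2) = 125/57 ≈ 2.193.

β̂_MAP = 2.193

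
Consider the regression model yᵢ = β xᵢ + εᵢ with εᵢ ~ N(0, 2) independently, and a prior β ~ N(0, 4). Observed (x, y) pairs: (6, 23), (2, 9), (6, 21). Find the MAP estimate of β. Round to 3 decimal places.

log p(β | y) = −Σ(yᵢ − βxᵢ)²/(2·2) − β²/(2·4) + const.
Setting the derivative to zero: Σxᵢ(yᵢ − βxᵢ)/2 − β/4 = 0, so β = Σxᵢyᵢ / (Σxᵢ² + σ²/τ²).
Σxᵢyᵢ = 6·23 + 2·9 + 6·21 = 282; Σxᵢ² = 76; σ²/τ² = 0.5.
β̂_MAP = 282 / (76 + 0.5) = 282/76.5 ≈ 3.686.

β̂_MAP = 3.686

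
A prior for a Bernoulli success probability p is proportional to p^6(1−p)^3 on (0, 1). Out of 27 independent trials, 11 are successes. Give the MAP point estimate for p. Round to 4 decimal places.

p̂_MAP = 0.4722

The prior density ∝ p^6(1−p)^3 is the kernel of Beta(7, 4).
Data: 11 successes in 27 trials. The binomial likelihood contributes p^11(1−p)^16, so the posterior is Beta(7+11, 4+16) = Beta(18, 20).
For Beta(a, b) with a, b > 1 the mode is (a−1)/(a+b−2) = 17/36 ≈ 0.4722.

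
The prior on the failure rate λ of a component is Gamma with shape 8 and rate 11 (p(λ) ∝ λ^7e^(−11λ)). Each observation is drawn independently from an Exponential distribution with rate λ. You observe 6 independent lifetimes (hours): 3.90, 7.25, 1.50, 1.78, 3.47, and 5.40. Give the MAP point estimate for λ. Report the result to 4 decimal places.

λ̂_MAP = 0.3790

The Exponential(rate=λ) likelihood is ∝ λ^n e^(−λΣtᵢ). Here n = 6 and Σtᵢ = 3.90 + 7.25 + 1.50 + 1.78 + 3.47 + 5.40 = 23.30.
Posterior ∝ λ^7e^(−11λ) · λ^6e^(−23.30λ) = λ^13e^(−34.30λ), i.e. Gamma(14, 34.30).
Mode = (a−1)/b = 13/34.30 ≈ 0.3790.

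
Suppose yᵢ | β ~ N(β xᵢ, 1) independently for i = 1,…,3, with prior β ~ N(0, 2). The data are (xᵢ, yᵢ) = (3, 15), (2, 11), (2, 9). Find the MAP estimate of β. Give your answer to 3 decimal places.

log p(β | y) = −Σ(yᵢ − βxᵢ)²/(2·1) − β²/(2·2) + const.
Setting the derivative to zero: Σxᵢ(yᵢ − βxᵢ)/1 − β/2 = 0, so β = Σxᵢyᵢ / (Σxᵢ² + σ²/τ²).
Σxᵢyᵢ = 3·15 + 2·11 + 2·9 = 85; Σxᵢ² = 17; σ²/τ² = 0.5.
β̂_MAP = 85 / (17 + 0.5) = 85/17.5 ≈ 4.857.

β̂_MAP = 4.857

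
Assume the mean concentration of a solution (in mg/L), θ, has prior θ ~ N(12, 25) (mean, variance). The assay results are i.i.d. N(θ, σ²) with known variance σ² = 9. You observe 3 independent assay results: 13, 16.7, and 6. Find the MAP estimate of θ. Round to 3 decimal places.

θ̂_MAP = 11.911

n = 3; x̄ = (13 + 16.7 + 6)/3 = 35.7/3 = 11.9.
For a Normal prior and Normal likelihood with known variance, the posterior is Normal; its mode equals its mean, the precision-weighted average.
Prior precision 1/σ₀² = 1/25 = 0.04; data precision n/σ² = 3/9 = 1/3.
θ̂ = (0.04·12 + (1/3)·11.9) / (0.04 + 1/3) = (667/150)/(28/75) = 667/56 ≈ 11.911.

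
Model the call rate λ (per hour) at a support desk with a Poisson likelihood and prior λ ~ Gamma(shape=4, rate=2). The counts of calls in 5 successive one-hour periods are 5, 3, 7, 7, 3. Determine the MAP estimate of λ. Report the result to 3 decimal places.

λ̂_MAP = 4.000

Σxᵢ = 5+3+7+7+3 = 25, with n = 5.
Posterior ∝ λ^3e^(−2λ) · λ^25e^(−5λ) = λ^28e^(−7λ), i.e. Gamma(shape=29, rate=7).
The mode of a Gamma(a, b) with a ≥ 1 (shape–rate) is (a−1)/b = 28/7 ≈ 4.000.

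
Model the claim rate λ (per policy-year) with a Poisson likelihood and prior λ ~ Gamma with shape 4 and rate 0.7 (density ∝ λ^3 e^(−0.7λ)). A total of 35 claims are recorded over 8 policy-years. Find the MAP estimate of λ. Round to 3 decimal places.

Σxᵢ = 35, n = 8.
Posterior ∝ λ^3e^(−0.7λ) · λ^35e^(−8λ) = λ^38e^(−8.7λ), i.e. Gamma(shape=39, rate=8.7).
The mode of a Gamma(a, b) with a ≥ 1 (shape–rate) is (a−1)/b = 38/8.7 ≈ 4.368.

λ̂_MAP = 4.368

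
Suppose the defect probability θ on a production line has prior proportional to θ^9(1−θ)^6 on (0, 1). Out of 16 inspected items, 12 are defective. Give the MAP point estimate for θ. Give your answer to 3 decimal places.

θ̂_MAP = 0.677

The prior density ∝ θ^9(1−θ)^6 is the kernel of Beta(10, 7).
Data: 12 successes in 16 trials. The binomial likelihood contributes θ^12(1−θ)^4, so the posterior is Beta(10+12, 7+4) = Beta(22, 11).
For Beta(a, b) with a, b > 1 the mode is (a−1)/(a+b−2) = 21/31 ≈ 0.677.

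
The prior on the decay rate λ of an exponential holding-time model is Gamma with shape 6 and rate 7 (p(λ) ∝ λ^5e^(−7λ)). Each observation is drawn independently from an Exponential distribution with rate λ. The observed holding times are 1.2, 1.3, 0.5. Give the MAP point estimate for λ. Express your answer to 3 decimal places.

λ̂_MAP = 0.800

The Exponential(rate=λ) likelihood is ∝ λ^n e^(−λΣtᵢ). Here n = 3 and Σtᵢ = 1.2 + 1.3 + 0.5 = 3.
Posterior ∝ λ^5e^(−7λ) · λ^3e^(−3λ) = λ^8e^(−10λ), i.e. Gamma(9, 10).
Mode = (a−1)/b = 8/10 ≈ 0.800.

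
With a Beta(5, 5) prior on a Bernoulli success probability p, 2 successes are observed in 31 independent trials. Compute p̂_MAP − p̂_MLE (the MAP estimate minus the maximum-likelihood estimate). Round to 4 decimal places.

Posterior is Beta(7, 34); MAP = (7−1)/(41−2) = 6/39 ≈ 0.15385.
MLE ignores the prior: p̂_MLE = k/n = 2/31 ≈ 0.06452.
Difference = 6/39 − 2/31 = 36/403 ≈ 0.0893.

MAP − MLE = 0.0893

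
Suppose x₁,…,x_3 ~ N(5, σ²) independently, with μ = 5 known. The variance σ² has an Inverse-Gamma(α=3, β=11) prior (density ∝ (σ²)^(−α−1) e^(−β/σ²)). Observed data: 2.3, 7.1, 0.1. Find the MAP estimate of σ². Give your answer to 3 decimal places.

σ̂²_MAP = 5.246

Sum of squared deviations about the known mean: SS = (2.3−5)² + (7.1−5)² + (0.1−5)² = 35.71.
The Normal likelihood contributes (σ²)^(−n/2) exp(−SS/(2σ²)), so the posterior is Inverse-Gamma(α + n/2, β + SS/2) = Inverse-Gamma(4.5, 28.855).
The mode of Inverse-Gamma(a, b) is b/(a+1) = 28.855/5.5 ≈ 5.246.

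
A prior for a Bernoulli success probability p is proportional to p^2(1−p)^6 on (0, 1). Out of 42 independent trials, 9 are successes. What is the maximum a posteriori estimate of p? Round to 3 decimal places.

p̂_MAP = 0.220

The prior density ∝ p^2(1−p)^6 is the kernel of Beta(3, 7).
Data: 9 successes in 42 trials. The binomial likelihood contributes p^9(1−p)^33, so the posterior is Beta(3+9, 7+33) = Beta(12, 40).
For Beta(a, b) with a, b > 1 the mode is (a−1)/(a+b−2) = 11/50 ≈ 0.220.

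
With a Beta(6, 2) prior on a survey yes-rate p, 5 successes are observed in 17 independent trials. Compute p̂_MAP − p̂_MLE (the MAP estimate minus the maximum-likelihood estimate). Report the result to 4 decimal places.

Posterior is Beta(11, 14); MAP = (11−1)/(25−2) = 10/23 ≈ 0.43478.
MLE ignores the prior: p̂_MLE = k/n = 5/17 ≈ 0.29412.
Difference = 10/23 − 5/17 = 55/391 ≈ 0.1407.

MAP − MLE = 0.1407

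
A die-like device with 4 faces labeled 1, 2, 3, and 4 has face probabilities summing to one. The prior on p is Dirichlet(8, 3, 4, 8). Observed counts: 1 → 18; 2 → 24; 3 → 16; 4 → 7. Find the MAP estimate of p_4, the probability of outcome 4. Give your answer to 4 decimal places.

The posterior is Dirichlet(αᵢ + nᵢ) = Dirichlet(26, 27, 20, 15).
For a Dirichlet(a₁,…,a_K) with all aᵢ > 1, the mode has j-th component (aⱼ − 1)/(Σaᵢ − K).
Here Σaᵢ = 88 and K = 4, so p_4 = (15 − 1)/(88 − 4) = 14/84 ≈ 0.1667.

MAP estimate: 0.1667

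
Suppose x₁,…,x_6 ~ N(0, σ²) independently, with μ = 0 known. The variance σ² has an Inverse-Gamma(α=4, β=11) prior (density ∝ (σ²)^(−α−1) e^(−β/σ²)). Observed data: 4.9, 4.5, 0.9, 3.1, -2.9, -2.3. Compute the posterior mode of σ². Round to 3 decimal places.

σ̂²_MAP = 5.649

Sum of squared deviations about the known mean: SS = (4.9−0)² + (4.5−0)² + (0.9−0)² + (3.1−0)² + (-2.9−0)² + (-2.3−0)² = 68.38.
The Normal likelihood contributes (σ²)^(−n/2) exp(−SS/(2σ²)), so the posterior is Inverse-Gamma(α + n/2, β + SS/2) = Inverse-Gamma(7, 45.19).
The mode of Inverse-Gamma(a, b) is b/(a+1) = 45.19/8 ≈ 5.649.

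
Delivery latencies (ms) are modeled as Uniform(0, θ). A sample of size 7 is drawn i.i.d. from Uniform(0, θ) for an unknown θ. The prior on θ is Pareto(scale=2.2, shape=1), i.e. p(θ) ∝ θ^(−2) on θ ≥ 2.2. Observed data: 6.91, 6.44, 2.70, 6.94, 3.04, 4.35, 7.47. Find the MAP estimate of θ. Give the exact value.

θ̂_MAP = 7.47

The Uniform(0, θ) likelihood is θ^(−n) for θ ≥ max(xᵢ), zero otherwise. Here max(xᵢ) = 7.47.
Posterior ∝ θ^(−2) · θ^(−7) = θ^(−9) on θ ≥ max(2.2, 7.47) = 7.47.
This density is strictly decreasing in θ, so the posterior mode lies at the lower boundary of the support.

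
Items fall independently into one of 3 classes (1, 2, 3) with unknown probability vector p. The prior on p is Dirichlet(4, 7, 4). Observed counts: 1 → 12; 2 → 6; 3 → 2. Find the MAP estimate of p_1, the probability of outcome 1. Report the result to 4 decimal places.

The posterior is Dirichlet(αᵢ + nᵢ) = Dirichlet(16, 13, 6).
For a Dirichlet(a₁,…,a_K) with all aᵢ > 1, the mode has j-th component (aⱼ − 1)/(Σaᵢ − K).
Here Σaᵢ = 35 and K = 3, so p_1 = (16 − 1)/(35 − 3) = 15/32 ≈ 0.4688.

MAP estimate: 0.4688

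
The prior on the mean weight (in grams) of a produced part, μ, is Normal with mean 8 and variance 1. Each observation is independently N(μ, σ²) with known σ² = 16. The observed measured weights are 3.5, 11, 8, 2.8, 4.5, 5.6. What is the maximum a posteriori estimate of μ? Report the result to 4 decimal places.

n = 6; x̄ = (3.5 + 11 + 8 + 2.8 + 4.5 + 5.6)/6 = 35.4/6 = 5.9.
For a Normal prior and Normal likelihood with known variance, the posterior is Normal; its mode equals its mean, the precision-weighted average.
Prior precision 1/σ₀² = 1/1 = 1; data precision n/σ² = 6/16 = 0.375.
μ̂ = (1·8 + 0.375·5.9) / (1 + 0.375) = 10.2125/1.375 = 817/110 ≈ 7.4273.

μ̂_MAP = 7.4273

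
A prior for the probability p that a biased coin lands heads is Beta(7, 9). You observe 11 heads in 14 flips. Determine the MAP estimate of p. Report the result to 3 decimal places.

Prior: Beta(7, 9).
Data: 11 successes in 14 trials. The binomial likelihood contributes p^11(1−p)^3, so the posterior is Beta(7+11, 9+3) = Beta(18, 12).
For Beta(a, b) with a, b > 1 the mode is (a−1)/(a+b−2) = 17/28 ≈ 0.607.

p̂_MAP = 0.607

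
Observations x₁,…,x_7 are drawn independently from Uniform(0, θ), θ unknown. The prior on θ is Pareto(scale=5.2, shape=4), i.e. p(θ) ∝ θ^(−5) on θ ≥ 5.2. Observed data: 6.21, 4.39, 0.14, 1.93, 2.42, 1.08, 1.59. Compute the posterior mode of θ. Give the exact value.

θ̂_MAP = 6.21

The Uniform(0, θ) likelihood is θ^(−n) for θ ≥ max(xᵢ), zero otherwise. Here max(xᵢ) = 6.21.
Posterior ∝ θ^(−5) · θ^(−7) = θ^(−12) on θ ≥ max(5.2, 6.21) = 6.21.
This density is strictly decreasing in θ, so the posterior mode lies at the lower boundary of the support.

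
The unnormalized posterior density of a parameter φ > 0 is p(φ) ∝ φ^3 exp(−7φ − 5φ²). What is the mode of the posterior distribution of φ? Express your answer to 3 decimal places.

ℓ'(φ) = 3/φ − 7 − 10φ. Setting this to zero and multiplying by φ: 10φ² + 7φ − 3 = 0.
φ = (−7 + √(7² + 4·10·3)) / (2·10) = (−7 + √169) / 20 = (−7 + 13)/20 = 3/10.
ℓ''(φ) = −3/φ² − 10 < 0, confirming a maximum.

φ̂_MAP = 0.300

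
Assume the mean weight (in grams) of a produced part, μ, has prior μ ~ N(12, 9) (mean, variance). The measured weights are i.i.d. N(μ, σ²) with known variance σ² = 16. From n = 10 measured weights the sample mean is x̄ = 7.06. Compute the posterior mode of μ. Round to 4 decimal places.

n = 10, x̄ = 7.06.
For a Normal prior and Normal likelihood with known variance, the posterior is Normal; its mode equals its mean, the precision-weighted average.
Prior precision 1/σ₀² = 1/9; data precision n/σ² = 10/16 = 0.625.
μ̂ = ((1/9)·12 + 0.625·7.06) / (1/9 + 0.625) = (1379/240)/(53/72) = 4137/530 ≈ 7.8057.

μ̂_MAP = 7.8057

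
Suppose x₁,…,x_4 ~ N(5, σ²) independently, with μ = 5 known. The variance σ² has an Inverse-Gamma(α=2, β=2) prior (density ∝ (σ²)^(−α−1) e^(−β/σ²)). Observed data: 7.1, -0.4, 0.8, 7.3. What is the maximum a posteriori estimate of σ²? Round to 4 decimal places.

Sum of squared deviations about the known mean: SS = (7.1−5)² + (-0.4−5)² + (0.8−5)² + (7.3−5)² = 56.5.
The Normal likelihood contributes (σ²)^(−n/2) exp(−SS/(2σ²)), so the posterior is Inverse-Gamma(α + n/2, β + SS/2) = Inverse-Gamma(4, 30.25).
The mode of Inverse-Gamma(a, b) is b/(a+1) = 30.25/5 ≈ 6.0500.

σ̂²_MAP = 6.0500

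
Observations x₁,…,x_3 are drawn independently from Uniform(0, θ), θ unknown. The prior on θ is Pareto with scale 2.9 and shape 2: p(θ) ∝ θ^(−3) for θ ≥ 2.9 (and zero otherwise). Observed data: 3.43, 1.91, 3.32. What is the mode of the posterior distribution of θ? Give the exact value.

θ̂_MAP = 3.43

The Uniform(0, θ) likelihood is θ^(−n) for θ ≥ max(xᵢ), zero otherwise. Here max(xᵢ) = 3.43.
Posterior ∝ θ^(−3) · θ^(−3) = θ^(−6) on θ ≥ max(2.9, 3.43) = 3.43.
This density is strictly decreasing in θ, so the posterior mode lies at the lower boundary of the support.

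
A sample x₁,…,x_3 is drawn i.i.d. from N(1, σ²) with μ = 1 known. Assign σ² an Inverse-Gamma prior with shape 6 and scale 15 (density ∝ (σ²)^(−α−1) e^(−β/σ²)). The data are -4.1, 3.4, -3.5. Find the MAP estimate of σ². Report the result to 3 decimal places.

σ̂²_MAP = 4.825

Sum of squared deviations about the known mean: SS = (-4.1−1)² + (3.4−1)² + (-3.5−1)² = 52.02.
The Normal likelihood contributes (σ²)^(−n/2) exp(−SS/(2σ²)), so the posterior is Inverse-Gamma(α + n/2, β + SS/2) = Inverse-Gamma(7.5, 41.01).
The mode of Inverse-Gamma(a, b) is b/(a+1) = 41.01/8.5 ≈ 4.825.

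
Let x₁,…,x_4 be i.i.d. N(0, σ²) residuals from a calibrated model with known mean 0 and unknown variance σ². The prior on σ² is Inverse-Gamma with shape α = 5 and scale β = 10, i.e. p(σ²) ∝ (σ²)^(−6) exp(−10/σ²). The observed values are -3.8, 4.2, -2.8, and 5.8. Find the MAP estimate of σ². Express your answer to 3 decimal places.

σ̂²_MAP = 5.848

Sum of squared deviations about the known mean: SS = (-3.8−0)² + (4.2−0)² + (-2.8−0)² + (5.8−0)² = 73.56.
The Normal likelihood contributes (σ²)^(−n/2) exp(−SS/(2σ²)), so the posterior is Inverse-Gamma(α + n/2, β + SS/2) = Inverse-Gamma(7, 46.78).
The mode of Inverse-Gamma(a, b) is b/(a+1) = 46.78/8 ≈ 5.848.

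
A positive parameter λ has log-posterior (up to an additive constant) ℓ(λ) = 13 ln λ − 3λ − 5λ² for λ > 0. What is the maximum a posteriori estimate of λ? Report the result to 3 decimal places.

ℓ'(λ) = 13/λ − 3 − 10λ. Setting this to zero and multiplying by λ: 10λ² + 3λ − 13 = 0.
λ = (−3 + √(3² + 4·10·13)) / (2·10) = (−3 + √529) / 20 = (−3 + 23)/20 = 1.
ℓ''(λ) = −13/λ² − 10 < 0, confirming a maximum.

λ̂_MAP = 1.000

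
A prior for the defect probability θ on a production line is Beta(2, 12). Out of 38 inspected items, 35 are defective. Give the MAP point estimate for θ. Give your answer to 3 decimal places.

Prior: Beta(2, 12).
Data: 35 successes in 38 trials. The binomial likelihood contributes θ^35(1−θ)^3, so the posterior is Beta(2+35, 12+3) = Beta(37, 15).
For Beta(a, b) with a, b > 1 the mode is (a−1)/(a+b−2) = 36/50 ≈ 0.720.

θ̂_MAP = 0.720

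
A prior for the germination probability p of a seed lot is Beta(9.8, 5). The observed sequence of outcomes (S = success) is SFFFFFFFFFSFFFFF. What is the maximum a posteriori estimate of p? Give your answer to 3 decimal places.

p̂_MAP = 0.375

Prior: Beta(9.8, 5).
Data: 2 successes in 16 trials (from the sequence). The binomial likelihood contributes p^2(1−p)^14, so the posterior is Beta(9.8+2, 5+14) = Beta(11.8, 19).
For Beta(a, b) with a, b > 1 the mode is (a−1)/(a+b−2) = 10.8/28.8 ≈ 0.375.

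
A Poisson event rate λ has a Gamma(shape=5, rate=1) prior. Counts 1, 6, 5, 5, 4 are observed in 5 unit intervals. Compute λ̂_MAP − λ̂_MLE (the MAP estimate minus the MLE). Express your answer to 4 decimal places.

Σxᵢ = 21. Posterior is Gamma(26, 6); MAP = (26−1)/6 = 25/6 ≈ 4.16667.
MLE = x̄ = 21/5 ≈ 4.20000.
Difference = 25/6 − 21/5 = -1/30 ≈ -0.0333.

MAP − MLE = -0.0333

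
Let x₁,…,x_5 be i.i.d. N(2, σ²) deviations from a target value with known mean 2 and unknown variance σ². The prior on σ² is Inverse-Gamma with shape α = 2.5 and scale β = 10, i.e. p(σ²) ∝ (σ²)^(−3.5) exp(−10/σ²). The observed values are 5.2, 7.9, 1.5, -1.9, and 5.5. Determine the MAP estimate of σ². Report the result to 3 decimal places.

σ̂²_MAP = 7.730

Sum of squared deviations about the known mean: SS = (5.2−2)² + (7.9−2)² + (1.5−2)² + (-1.9−2)² + (5.5−2)² = 72.76.
The Normal likelihood contributes (σ²)^(−n/2) exp(−SS/(2σ²)), so the posterior is Inverse-Gamma(α + n/2, β + SS/2) = Inverse-Gamma(5, 46.38).
The mode of Inverse-Gamma(a, b) is b/(a+1) = 46.38/6 ≈ 7.730.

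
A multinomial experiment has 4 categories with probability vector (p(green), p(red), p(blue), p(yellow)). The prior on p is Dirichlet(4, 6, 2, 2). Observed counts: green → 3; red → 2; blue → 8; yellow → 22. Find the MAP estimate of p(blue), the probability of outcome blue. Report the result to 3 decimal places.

MAP estimate of p(blue) = 0.200

The posterior is Dirichlet(αᵢ + nᵢ) = Dirichlet(7, 8, 10, 24).
For a Dirichlet(a₁,…,a_K) with all aᵢ > 1, the mode has j-th component (aⱼ − 1)/(Σaᵢ − K).
Here Σaᵢ = 49 and K = 4, so p(blue) = (10 − 1)/(49 − 4) = 9/45 ≈ 0.200.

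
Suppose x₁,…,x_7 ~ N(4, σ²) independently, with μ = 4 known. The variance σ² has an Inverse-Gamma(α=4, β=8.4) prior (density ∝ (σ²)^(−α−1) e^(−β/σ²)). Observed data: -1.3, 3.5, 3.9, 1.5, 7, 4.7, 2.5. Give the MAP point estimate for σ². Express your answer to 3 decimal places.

Sum of squared deviations about the known mean: SS = (-1.3−4)² + (3.5−4)² + (3.9−4)² + (1.5−4)² + (7−4)² + (4.7−4)² + (2.5−4)² = 46.34.
The Normal likelihood contributes (σ²)^(−n/2) exp(−SS/(2σ²)), so the posterior is Inverse-Gamma(α + n/2, β + SS/2) = Inverse-Gamma(7.5, 31.57).
The mode of Inverse-Gamma(a, b) is b/(a+1) = 31.57/8.5 ≈ 3.714.

σ̂²_MAP = 3.714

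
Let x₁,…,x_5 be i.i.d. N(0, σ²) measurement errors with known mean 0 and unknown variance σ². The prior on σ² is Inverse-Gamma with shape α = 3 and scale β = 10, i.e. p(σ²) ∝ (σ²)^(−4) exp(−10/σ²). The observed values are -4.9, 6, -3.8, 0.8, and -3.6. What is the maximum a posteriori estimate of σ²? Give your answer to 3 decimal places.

σ̂²_MAP = 8.312

Sum of squared deviations about the known mean: SS = (-4.9−0)² + (6−0)² + (-3.8−0)² + (0.8−0)² + (-3.6−0)² = 88.05.
The Normal likelihood contributes (σ²)^(−n/2) exp(−SS/(2σ²)), so the posterior is Inverse-Gamma(α + n/2, β + SS/2) = Inverse-Gamma(5.5, 54.025).
The mode of Inverse-Gamma(a, b) is b/(a+1) = 54.025/6.5 ≈ 8.312.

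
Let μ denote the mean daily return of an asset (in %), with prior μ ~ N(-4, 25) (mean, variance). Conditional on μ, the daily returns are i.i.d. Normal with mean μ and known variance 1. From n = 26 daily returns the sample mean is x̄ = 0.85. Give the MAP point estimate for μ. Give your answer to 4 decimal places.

n = 26, x̄ = 0.85.
For a Normal prior and Normal likelihood with known variance, the posterior is Normal; its mode equals its mean, the precision-weighted average.
Prior precision 1/σ₀² = 1/25 = 0.04; data precision n/σ² = 26/1 = 26.
μ̂ = (0.04·(-4) + 26·0.85) / (0.04 + 26) = 21.94/26.04 = 1097/1302 ≈ 0.8425.

μ̂_MAP = 0.8425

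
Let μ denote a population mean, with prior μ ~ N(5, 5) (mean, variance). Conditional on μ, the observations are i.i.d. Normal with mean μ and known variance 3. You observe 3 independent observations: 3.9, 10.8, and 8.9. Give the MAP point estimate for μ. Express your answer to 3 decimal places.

n = 3; x̄ = (3.9 + 10.8 + 8.9)/3 = 23.6/3 = 118/15 ≈ 7.8667.
For a Normal prior and Normal likelihood with known variance, the posterior is Normal; its mode equals its mean, the precision-weighted average.
Prior precision 1/σ₀² = 1/5 = 0.2; data precision n/σ² = 3/3 = 1.
μ̂ = (0.2·5 + 1·(118/15)) / (0.2 + 1) = (133/15)/1.2 = 133/18 ≈ 7.389.

μ̂_MAP = 7.389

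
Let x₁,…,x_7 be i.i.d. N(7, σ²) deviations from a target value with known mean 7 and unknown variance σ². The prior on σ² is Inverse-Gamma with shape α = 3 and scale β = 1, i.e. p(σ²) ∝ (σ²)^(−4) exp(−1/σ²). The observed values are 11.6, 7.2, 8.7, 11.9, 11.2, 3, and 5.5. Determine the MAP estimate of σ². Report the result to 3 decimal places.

σ̂²_MAP = 5.733

Sum of squared deviations about the known mean: SS = (11.6−7)² + (7.2−7)² + (8.7−7)² + (11.9−7)² + (11.2−7)² + (3−7)² + (5.5−7)² = 83.99.
The Normal likelihood contributes (σ²)^(−n/2) exp(−SS/(2σ²)), so the posterior is Inverse-Gamma(α + n/2, β + SS/2) = Inverse-Gamma(6.5, 42.995).
The mode of Inverse-Gamma(a, b) is b/(a+1) = 42.995/7.5 ≈ 5.733.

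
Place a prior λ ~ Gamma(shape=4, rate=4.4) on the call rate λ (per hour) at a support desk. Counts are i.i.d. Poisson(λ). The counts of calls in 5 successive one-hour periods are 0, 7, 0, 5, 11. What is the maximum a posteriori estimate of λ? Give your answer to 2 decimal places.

Σxᵢ = 0+7+0+5+11 = 23, with n = 5.
Posterior ∝ λ^3e^(−4.4λ) · λ^23e^(−5λ) = λ^26e^(−9.4λ), i.e. Gamma(shape=27, rate=9.4).
The mode of a Gamma(a, b) with a ≥ 1 (shape–rate) is (a−1)/b = 26/9.4 ≈ 2.77.

λ̂_MAP = 2.77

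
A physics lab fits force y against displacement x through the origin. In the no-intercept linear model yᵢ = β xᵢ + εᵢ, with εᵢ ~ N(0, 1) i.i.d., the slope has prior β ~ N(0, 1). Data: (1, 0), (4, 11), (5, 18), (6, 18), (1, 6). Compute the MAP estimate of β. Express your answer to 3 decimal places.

β̂_MAP = 3.100

log p(β | y) = −Σ(yᵢ − βxᵢ)²/(2·1) − β²/(2·1) + const.
Setting the derivative to zero: Σxᵢ(yᵢ − βxᵢ)/1 − β/1 = 0, so β = Σxᵢyᵢ / (Σxᵢ² + σ²/τ²).
Σxᵢyᵢ = 1·0 + 4·11 + 5·18 + 6·18 + 1·6 = 248; Σxᵢ² = 79; σ²/τ² = 1.
β̂_MAP = 248 / (79 + 1) = 248/80 ≈ 3.100.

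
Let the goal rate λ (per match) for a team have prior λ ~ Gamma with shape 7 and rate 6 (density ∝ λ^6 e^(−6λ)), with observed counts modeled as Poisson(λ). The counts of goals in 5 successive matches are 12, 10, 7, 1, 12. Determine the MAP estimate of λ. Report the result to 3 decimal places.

Σxᵢ = 12+10+7+1+12 = 42, with n = 5.
Posterior ∝ λ^6e^(−6λ) · λ^42e^(−5λ) = λ^48e^(−11λ), i.e. Gamma(shape=49, rate=11).
The mode of a Gamma(a, b) with a ≥ 1 (shape–rate) is (a−1)/b = 48/11 ≈ 4.364.

λ̂_MAP = 4.364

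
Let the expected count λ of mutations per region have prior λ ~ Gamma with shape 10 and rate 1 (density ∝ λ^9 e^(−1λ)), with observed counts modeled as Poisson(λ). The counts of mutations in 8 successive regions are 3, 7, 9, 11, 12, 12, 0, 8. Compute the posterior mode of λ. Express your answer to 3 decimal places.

λ̂_MAP = 7.889

Σxᵢ = 3+7+9+11+12+12+0+8 = 62, with n = 8.
Posterior ∝ λ^9e^(−1λ) · λ^62e^(−8λ) = λ^71e^(−9λ), i.e. Gamma(shape=72, rate=9).
The mode of a Gamma(a, b) with a ≥ 1 (shape–rate) is (a−1)/b = 71/9 ≈ 7.889.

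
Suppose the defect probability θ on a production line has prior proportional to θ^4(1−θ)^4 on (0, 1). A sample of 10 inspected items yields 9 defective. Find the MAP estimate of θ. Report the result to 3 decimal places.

The prior density ∝ θ^4(1−θ)^4 is the kernel of Beta(5, 5).
Data: 9 successes in 10 trials. The binomial likelihood contributes θ^9(1−θ)^1, so the posterior is Beta(5+9, 5+1) = Beta(14, 6).
For Beta(a, b) with a, b > 1 the mode is (a−1)/(a+b−2) = 13/18 ≈ 0.722.

θ̂_MAP = 0.722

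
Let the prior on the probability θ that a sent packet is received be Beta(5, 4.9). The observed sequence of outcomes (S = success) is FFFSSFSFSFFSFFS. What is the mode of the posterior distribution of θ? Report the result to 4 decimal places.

Prior: Beta(5, 4.9).
Data: 6 successes in 15 trials (from the sequence). The binomial likelihood contributes θ^6(1−θ)^9, so the posterior is Beta(5+6, 4.9+9) = Beta(11, 13.9).
For Beta(a, b) with a, b > 1 the mode is (a−1)/(a+b−2) = 10/22.9 ≈ 0.4367.

θ̂_MAP = 0.4367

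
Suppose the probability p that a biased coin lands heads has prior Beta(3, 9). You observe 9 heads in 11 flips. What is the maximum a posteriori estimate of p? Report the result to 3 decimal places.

Prior: Beta(3, 9).
Data: 9 successes in 11 trials. The binomial likelihood contributes p^9(1−p)^2, so the posterior is Beta(3+9, 9+2) = Beta(12, 11).
For Beta(a, b) with a, b > 1 the mode is (a−1)/(a+b−2) = 11/21 ≈ 0.524.

p̂_MAP = 0.524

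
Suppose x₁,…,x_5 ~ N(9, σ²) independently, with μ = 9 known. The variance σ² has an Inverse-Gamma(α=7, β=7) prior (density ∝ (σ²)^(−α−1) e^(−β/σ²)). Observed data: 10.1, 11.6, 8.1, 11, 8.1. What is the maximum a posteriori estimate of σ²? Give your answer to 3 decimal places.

Sum of squared deviations about the known mean: SS = (10.1−9)² + (11.6−9)² + (8.1−9)² + (11−9)² + (8.1−9)² = 13.59.
The Normal likelihood contributes (σ²)^(−n/2) exp(−SS/(2σ²)), so the posterior is Inverse-Gamma(α + n/2, β + SS/2) = Inverse-Gamma(9.5, 13.795).
The mode of Inverse-Gamma(a, b) is b/(a+1) = 13.795/10.5 ≈ 1.314.

σ̂²_MAP = 1.314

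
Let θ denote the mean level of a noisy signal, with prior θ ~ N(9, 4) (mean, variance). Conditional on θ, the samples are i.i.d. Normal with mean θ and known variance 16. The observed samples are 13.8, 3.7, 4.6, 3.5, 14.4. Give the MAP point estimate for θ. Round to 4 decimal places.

n = 5; x̄ = (13.8 + 3.7 + 4.6 + 3.5 + 14.4)/5 = 40/5 = 8.
For a Normal prior and Normal likelihood with known variance, the posterior is Normal; its mode equals its mean, the precision-weighted average.
Prior precision 1/σ₀² = 1/4 = 0.25; data precision n/σ² = 5/16 = 0.3125.
θ̂ = (0.25·9 + 0.3125·8) / (0.25 + 0.3125) = 4.75/0.5625 = 76/9 ≈ 8.4444.

θ̂_MAP = 8.4444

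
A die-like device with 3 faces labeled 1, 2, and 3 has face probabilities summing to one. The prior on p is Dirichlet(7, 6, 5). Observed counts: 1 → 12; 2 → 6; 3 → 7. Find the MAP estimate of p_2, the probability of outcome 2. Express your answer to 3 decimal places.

MAP estimate: 0.275

The posterior is Dirichlet(αᵢ + nᵢ) = Dirichlet(19, 12, 12).
For a Dirichlet(a₁,…,a_K) with all aᵢ > 1, the mode has j-th component (aⱼ − 1)/(Σaᵢ − K).
Here Σaᵢ = 43 and K = 3, so p_2 = (12 − 1)/(43 − 3) = 11/40 ≈ 0.275.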